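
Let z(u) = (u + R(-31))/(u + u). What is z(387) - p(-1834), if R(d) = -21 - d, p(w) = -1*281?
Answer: 217891/774 ≈ 281.51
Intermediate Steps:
p(w) = -281
z(u) = (10 + u)/(2*u) (z(u) = (u + (-21 - 1*(-31)))/(u + u) = (u + (-21 + 31))/((2*u)) = (u + 10)*(1/(2*u)) = (10 + u)*(1/(2*u)) = (10 + u)/(2*u))
z(387) - p(-1834) = (½)*(10 + 387)/387 - 1*(-281) = (½)*(1/387)*397 + 281 = 397/774 + 281 = 217891/774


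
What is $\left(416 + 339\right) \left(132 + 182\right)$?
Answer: $237070$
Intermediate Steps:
$\left(416 + 339\right) \left(132 + 182\right) = 755 \cdot 314 = 237070$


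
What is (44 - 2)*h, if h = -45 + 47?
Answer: 84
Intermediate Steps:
h = 2
(44 - 2)*h = (44 - 2)*2 = 42*2 = 84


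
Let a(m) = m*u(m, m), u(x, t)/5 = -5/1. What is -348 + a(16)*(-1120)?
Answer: 447652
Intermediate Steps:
u(x, t) = -25 (u(x, t) = 5*(-5/1) = 5*(-5*1) = 5*(-5) = -25)
a(m) = -25*m (a(m) = m*(-25) = -25*m)
-348 + a(16)*(-1120) = -348 - 25*16*(-1120) = -348 - 400*(-1120) = -348 + 448000 = 447652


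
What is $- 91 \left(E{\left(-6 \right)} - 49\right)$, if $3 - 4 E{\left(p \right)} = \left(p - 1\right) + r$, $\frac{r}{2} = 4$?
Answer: $\frac{8827}{2} \approx 4413.5$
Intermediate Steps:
$r = 8$ ($r = 2 \cdot 4 = 8$)
$E{\left(p \right)} = -1 - \frac{p}{4}$ ($E{\left(p \right)} = \frac{3}{4} - \frac{\left(p - 1\right) + 8}{4} = \frac{3}{4} - \frac{\left(-1 + p\right) + 8}{4} = \frac{3}{4} - \frac{7 + p}{4} = \frac{3}{4} - \left(\frac{7}{4} + \frac{p}{4}\right) = -1 - \frac{p}{4}$)
$- 91 \left(E{\left(-6 \right)} - 49\right) = - 91 \left(\left(-1 - - \frac{3}{2}\right) - 49\right) = - 91 \left(\left(-1 + \frac{3}{2}\right) - 49\right) = - 91 \left(\frac{1}{2} - 49\right) = \left(-91\right) \left(- \frac{97}{2}\right) = \frac{8827}{2}$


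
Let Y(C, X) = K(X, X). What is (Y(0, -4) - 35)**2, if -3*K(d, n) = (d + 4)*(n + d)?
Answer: 1225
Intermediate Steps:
K(d, n) = -(4 + d)*(d + n)/3 (K(d, n) = -(d + 4)*(n + d)/3 = -(4 + d)*(d + n)/3)
Y(C, X) = -8*X/3 - 2*X**2/3 (Y(C, X) = -4*X/3 - 4*X/3 - X**2/3 - X*X/3 = -4*X/3 - 4*X/3 - X**2/3 - X**2/3 = -8*X/3 - 2*X**2/3)
(Y(0, -4) - 35)**2 = ((2/3)*(-4)*(-4 - 1*(-4)) - 35)**2 = ((2/3)*(-4)*(-4 + 4) - 35)**2 = ((2/3)*(-4)*0 - 35)**2 = (0 - 35)**2 = (-35)**2 = 1225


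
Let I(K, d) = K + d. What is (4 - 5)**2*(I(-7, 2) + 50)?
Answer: 45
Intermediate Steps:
(4 - 5)**2*(I(-7, 2) + 50) = (4 - 5)**2*((-7 + 2) + 50) = (-1)**2*(-5 + 50) = 1*45 = 45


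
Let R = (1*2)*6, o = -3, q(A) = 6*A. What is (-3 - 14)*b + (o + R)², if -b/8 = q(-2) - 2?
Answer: -1823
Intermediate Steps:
R = 12 (R = 2*6 = 12)
b = 112 (b = -8*(6*(-2) - 2) = -8*(-12 - 2) = -8*(-14) = 112)
(-3 - 14)*b + (o + R)² = (-3 - 14)*112 + (-3 + 12)² = -17*112 + 9² = -1904 + 81 = -1823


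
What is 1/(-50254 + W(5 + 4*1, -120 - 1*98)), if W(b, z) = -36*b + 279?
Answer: -1/50299 ≈ -1.9881e-5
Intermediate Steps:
W(b, z) = 279 - 36*b
1/(-50254 + W(5 + 4*1, -120 - 1*98)) = 1/(-50254 + (279 - 36*(5 + 4*1))) = 1/(-50254 + (279 - 36*(5 + 4))) = 1/(-50254 + (279 - 36*9)) = 1/(-50254 + (279 - 324)) = 1/(-50254 - 45) = 1/(-50299) = -1/50299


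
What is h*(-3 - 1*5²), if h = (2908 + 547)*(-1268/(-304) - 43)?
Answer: 71369935/19 ≈ 3.7563e+6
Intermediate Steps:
h = -10195705/76 (h = 3455*(-1268*(-1/304) - 43) = 3455*(317/76 - 43) = 3455*(-2951/76) = -10195705/76 ≈ -1.3415e+5)
h*(-3 - 1*5²) = -10195705*(-3 - 1*5²)/76 = -10195705*(-3 - 1*25)/76 = -10195705*(-3 - 25)/76 = -10195705/76*(-28) = 71369935/19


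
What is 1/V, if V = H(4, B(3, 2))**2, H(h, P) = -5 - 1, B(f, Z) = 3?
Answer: 1/36 ≈ 0.027778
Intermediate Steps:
H(h, P) = -6
V = 36 (V = (-6)**2 = 36)
1/V = 1/36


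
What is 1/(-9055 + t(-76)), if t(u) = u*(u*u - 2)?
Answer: -1/447879 ≈ -2.2327e-6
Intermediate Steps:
t(u) = u*(-2 + u²) (t(u) = u*(u² - 2) = u*(-2 + u²))
1/(-9055 + t(-76)) = 1/(-9055 - 76*(-2 + (-76)²)) = 1/(-9055 - 76*(-2 + 5776)) = 1/(-9055 - 76*5774) = 1/(-9055 - 438824) = 1/(-447879) = -1/447879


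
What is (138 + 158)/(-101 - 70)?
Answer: -296/171 ≈ -1.7310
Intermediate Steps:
(138 + 158)/(-101 - 70) = 296/(-171) = -1/171*296 = -296/171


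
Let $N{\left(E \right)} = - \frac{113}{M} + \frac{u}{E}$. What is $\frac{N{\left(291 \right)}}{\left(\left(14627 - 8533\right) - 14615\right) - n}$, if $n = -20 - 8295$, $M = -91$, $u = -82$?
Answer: $- \frac{25421}{5455086} \approx -0.0046601$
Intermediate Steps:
$n = -8315$ ($n = -20 - 8295 = -8315$)
$N{\left(E \right)} = \frac{113}{91} - \frac{82}{E}$ ($N{\left(E \right)} = - \frac{113}{-91} - \frac{82}{E} = \left(-113\right) \left(- \frac{1}{91}\right) - \frac{82}{E} = \frac{113}{91} - \frac{82}{E}$)
$\frac{N{\left(291 \right)}}{\left(\left(14627 - 8533\right) - 14615\right) - n} = \frac{\frac{113}{91} - \frac{82}{291}}{\left(\left(14627 - 8533\right) - 14615\right) - -8315} = \frac{\frac{113}{91} - \frac{82}{291}}{\left(6094 - 14615\right) + 8315} = \frac{\frac{113}{91} - \frac{82}{291}}{-8521 + 8315} = \frac{25421}{26481 \left(-206\right)} = \frac{25421}{26481} \left(- \frac{1}{206}\right) = - \frac{25421}{5455086}$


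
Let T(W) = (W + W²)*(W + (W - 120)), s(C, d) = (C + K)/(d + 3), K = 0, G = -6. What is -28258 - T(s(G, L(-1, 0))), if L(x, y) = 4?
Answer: -9697606/343 ≈ -28273.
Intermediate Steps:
s(C, d) = C/(3 + d) (s(C, d) = (C + 0)/(d + 3) = C/(3 + d))
T(W) = (-120 + 2*W)*(W + W²) (T(W) = (W + W²)*(W + (-120 + W)) = (W + W²)*(-120 + 2*W) = (-120 + 2*W)*(W + W²))
-28258 - T(s(G, L(-1, 0))) = -28258 - 2*(-6/(3 + 4))*(-60 + (-6/(3 + 4))² - (-354)/(3 + 4)) = -28258 - 2*(-6/7)*(-60 + (-6/7)² - (-354)/7) = -28258 - 2*(-6*⅐)*(-60 + (-6*⅐)² - (-354)/7) = -28258 - 2*(-6)*(-60 + (-6/7)² - 59*(-6/7))/7 = -28258 - 2*(-6)*(-60 + 36/49 + 354/7)/7 = -28258 - 2*(-6)*(-426)/(7*49) = -28258 - 1*5112/343 = -28258 - 5112/343 = -9697606/343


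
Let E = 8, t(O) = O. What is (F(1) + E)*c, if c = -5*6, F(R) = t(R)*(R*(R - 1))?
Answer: -240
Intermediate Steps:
F(R) = R²*(-1 + R) (F(R) = R*(R*(R - 1)) = R*(R*(-1 + R)) = R²*(-1 + R))
c = -30
(F(1) + E)*c = (1²*(-1 + 1) + 8)*(-30) = (1*0 + 8)*(-30) = (0 + 8)*(-30) = 8*(-30) = -240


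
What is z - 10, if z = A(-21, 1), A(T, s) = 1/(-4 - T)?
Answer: -169/17 ≈ -9.9412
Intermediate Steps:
z = 1/17 (z = -1/(4 - 21) = -1/(-17) = -1*(-1/17) = 1/17 ≈ 0.058824)
z - 10 = 1/17 - 10 = -169/17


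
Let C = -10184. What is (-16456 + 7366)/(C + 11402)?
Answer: -1515/203 ≈ -7.4631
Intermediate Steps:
(-16456 + 7366)/(C + 11402) = (-16456 + 7366)/(-10184 + 11402) = -9090/1218 = -9090*1/1218 = -1515/203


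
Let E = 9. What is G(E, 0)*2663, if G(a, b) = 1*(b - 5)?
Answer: -13315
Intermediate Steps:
G(a, b) = -5 + b (G(a, b) = 1*(-5 + b) = -5 + b)
G(E, 0)*2663 = (-5 + 0)*2663 = -5*2663 = -13315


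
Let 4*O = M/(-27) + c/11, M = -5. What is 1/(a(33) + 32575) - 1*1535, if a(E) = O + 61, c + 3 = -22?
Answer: -14878350998/9692737 ≈ -1535.0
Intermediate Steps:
c = -25 (c = -3 - 22 = -25)
O = -155/297 (O = (-5/(-27) - 25/11)/4 = (-5*(-1/27) - 25*1/11)/4 = (5/27 - 25/11)/4 = (¼)*(-620/297) = -155/297 ≈ -0.52189)
a(E) = 17962/297 (a(E) = -155/297 + 61 = 17962/297)
1/(a(33) + 32575) - 1*1535 = 1/(17962/297 + 32575) - 1*1535 = 1/(9692737/297) - 1535 = 297/9692737 - 1535 = -14878350998/9692737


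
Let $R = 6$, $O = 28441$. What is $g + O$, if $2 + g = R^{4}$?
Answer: $29735$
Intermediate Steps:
$g = 1294$ ($g = -2 + 6^{4} = -2 + 1296 = 1294$)
$g + O = 1294 + 28441 = 29735$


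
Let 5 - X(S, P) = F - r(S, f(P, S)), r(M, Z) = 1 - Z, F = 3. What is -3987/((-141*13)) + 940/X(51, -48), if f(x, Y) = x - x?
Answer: 578327/1833 ≈ 315.51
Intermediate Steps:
f(x, Y) = 0
X(S, P) = 3 (X(S, P) = 5 - (3 - (1 - 1*0)) = 5 - (3 - (1 + 0)) = 5 - (3 - 1*1) = 5 - (3 - 1) = 5 - 1*2 = 5 - 2 = 3)
-3987/((-141*13)) + 940/X(51, -48) = -3987/((-141*13)) + 940/3 = -3987/(-1833) + 940*(⅓) = -3987*(-1/1833) + 940/3 = 1329/611 + 940/3 = 578327/1833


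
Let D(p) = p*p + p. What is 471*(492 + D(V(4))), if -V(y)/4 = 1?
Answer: 237384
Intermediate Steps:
V(y) = -4 (V(y) = -4*1 = -4)
D(p) = p + p² (D(p) = p² + p = p + p²)
471*(492 + D(V(4))) = 471*(492 - 4*(1 - 4)) = 471*(492 - 4*(-3)) = 471*(492 + 12) = 471*504 = 237384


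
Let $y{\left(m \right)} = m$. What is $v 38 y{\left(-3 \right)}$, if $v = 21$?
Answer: $-2394$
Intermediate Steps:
$v 38 y{\left(-3 \right)} = 21 \cdot 38 \left(-3\right) = 798 \left(-3\right) = -2394$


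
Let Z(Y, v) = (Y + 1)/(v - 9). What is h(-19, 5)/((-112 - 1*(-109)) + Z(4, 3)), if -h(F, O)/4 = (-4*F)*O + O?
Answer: 9240/23 ≈ 401.74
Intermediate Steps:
Z(Y, v) = (1 + Y)/(-9 + v)
h(F, O) = -4*O + 16*F*O (h(F, O) = -4*((-4*F)*O + O) = -4*(-4*F*O + O) = -4*(O - 4*F*O) = -4*O + 16*F*O)
h(-19, 5)/((-112 - 1*(-109)) + Z(4, 3)) = (4*5*(-1 + 4*(-19)))/((-112 - 1*(-109)) + (1 + 4)/(-9 + 3)) = (4*5*(-1 - 76))/((-112 + 109) + 5/(-6)) = (4*5*(-77))/(-3 - 1/6*5) = -1540/(-3 - 5/6) = -1540/(-23/6) = -6/23*(-1540) = 9240/23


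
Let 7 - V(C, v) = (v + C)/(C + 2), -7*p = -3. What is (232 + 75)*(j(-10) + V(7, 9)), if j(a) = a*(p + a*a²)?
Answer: 193428113/63 ≈ 3.0703e+6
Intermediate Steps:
p = 3/7 (p = -⅐*(-3) = 3/7 ≈ 0.42857)
j(a) = a*(3/7 + a³) (j(a) = a*(3/7 + a*a²) = a*(3/7 + a³))
V(C, v) = 7 - (C + v)/(2 + C) (V(C, v) = 7 - (v + C)/(C + 2) = 7 - (C + v)/(2 + C))
(232 + 75)*(j(-10) + V(7, 9)) = (232 + 75)*(-10*(3/7 + (-10)³) + (14 - 1*9 + 6*7)/(2 + 7)) = 307*(-10*(3/7 - 1000) + (14 - 9 + 42)/9) = 307*(-10*(-6997/7) + (⅑)*47) = 307*(69970/7 + 47/9) = 307*(630059/63) = 193428113/63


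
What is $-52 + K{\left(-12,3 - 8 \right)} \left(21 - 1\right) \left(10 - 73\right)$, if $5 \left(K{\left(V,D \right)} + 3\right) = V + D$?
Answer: $8012$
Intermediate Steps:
$K{\left(V,D \right)} = -3 + \frac{D}{5} + \frac{V}{5}$ ($K{\left(V,D \right)} = -3 + \frac{V + D}{5} = -3 + \frac{D + V}{5} = -3 + \left(\frac{D}{5} + \frac{V}{5}\right) = -3 + \frac{D}{5} + \frac{V}{5}$)
$-52 + K{\left(-12,3 - 8 \right)} \left(21 - 1\right) \left(10 - 73\right) = -52 + \left(-3 + \frac{3 - 8}{5} + \frac{1}{5} \left(-12\right)\right) \left(21 - 1\right) \left(10 - 73\right) = -52 + \left(-3 + \frac{3 - 8}{5} - \frac{12}{5}\right) \left(21 + \left(4 - 5\right)\right) \left(-63\right) = -52 + \left(-3 + \frac{1}{5} \left(-5\right) - \frac{12}{5}\right) \left(21 - 1\right) \left(-63\right) = -52 + \left(-3 - 1 - \frac{12}{5}\right) 20 \left(-63\right) = -52 - -8064 = -52 + 8064 = 8012$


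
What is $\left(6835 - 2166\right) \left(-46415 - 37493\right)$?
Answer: $-391766452$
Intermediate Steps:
$\left(6835 - 2166\right) \left(-46415 - 37493\right) = 4669 \left(-83908\right) = -391766452$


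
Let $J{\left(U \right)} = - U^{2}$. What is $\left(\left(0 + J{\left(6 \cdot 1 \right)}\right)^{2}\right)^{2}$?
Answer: $1679616$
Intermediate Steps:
$\left(\left(0 + J{\left(6 \cdot 1 \right)}\right)^{2}\right)^{2} = \left(\left(0 - \left(6 \cdot 1\right)^{2}\right)^{2}\right)^{2} = \left(\left(0 - 6^{2}\right)^{2}\right)^{2} = \left(\left(0 - 36\right)^{2}\right)^{2} = \left(\left(-36\right)^{2}\right)^{2} = 1296^{2} = 1679616$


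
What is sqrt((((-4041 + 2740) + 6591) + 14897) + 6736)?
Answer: sqrt(26923) ≈ 164.08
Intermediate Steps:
sqrt((((-4041 + 2740) + 6591) + 14897) + 6736) = sqrt(((-1301 + 6591) + 14897) + 6736) = sqrt((5290 + 14897) + 6736) = sqrt(20187 + 6736) = sqrt(26923)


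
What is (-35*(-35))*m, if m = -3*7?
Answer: -25725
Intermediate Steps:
m = -21
(-35*(-35))*m = -35*(-35)*(-21) = 1225*(-21) = -25725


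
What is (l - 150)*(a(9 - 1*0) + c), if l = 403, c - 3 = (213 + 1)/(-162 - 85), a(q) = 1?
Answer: 195822/247 ≈ 792.80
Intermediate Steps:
c = 527/247 (c = 3 + (213 + 1)/(-162 - 85) = 3 + 214/(-247) = 3 + 214*(-1/247) = 3 - 214/247 = 527/247 ≈ 2.1336)
(l - 150)*(a(9 - 1*0) + c) = (403 - 150)*(1 + 527/247) = 253*(774/247) = 195822/247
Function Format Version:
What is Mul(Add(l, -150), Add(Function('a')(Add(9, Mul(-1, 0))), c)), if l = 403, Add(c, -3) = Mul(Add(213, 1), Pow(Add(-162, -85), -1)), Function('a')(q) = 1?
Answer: Rational(195822, 247) ≈ 792.80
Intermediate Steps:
c = Rational(527, 247) (c = Add(3, Mul(Add(213, 1), Pow(Add(-162, -85), -1))) = Add(3, Mul(214, Pow(-247, -1))) = Add(3, Mul(214, Rational(-1, 247))) = Add(3, Rational(-214, 247)) = Rational(527, 247) ≈ 2.1336)
Mul(Add(l, -150), Add(Function('a')(Add(9, Mul(-1, 0))), c)) = Mul(Add(403, -150), Add(1, Rational(527, 247))) = Mul(253, Rational(774, 247)) = Rational(195822, 247)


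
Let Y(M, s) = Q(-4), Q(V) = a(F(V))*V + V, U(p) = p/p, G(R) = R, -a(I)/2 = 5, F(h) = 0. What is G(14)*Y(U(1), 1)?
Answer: 504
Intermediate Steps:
a(I) = -10 (a(I) = -2*5 = -10)
U(p) = 1
Q(V) = -9*V (Q(V) = -10*V + V = -9*V)
Y(M, s) = 36 (Y(M, s) = -9*(-4) = 36)
G(14)*Y(U(1), 1) = 14*36 = 504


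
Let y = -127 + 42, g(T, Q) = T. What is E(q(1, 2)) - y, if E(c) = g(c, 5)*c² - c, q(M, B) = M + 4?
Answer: 205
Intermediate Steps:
q(M, B) = 4 + M
E(c) = c³ - c (E(c) = c*c² - c = c³ - c)
y = -85
E(q(1, 2)) - y = ((4 + 1)³ - (4 + 1)) - 1*(-85) = (5³ - 1*5) + 85 = (125 - 5) + 85 = 120 + 85 = 205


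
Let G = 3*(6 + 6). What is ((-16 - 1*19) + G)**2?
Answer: 1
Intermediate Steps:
G = 36 (G = 3*12 = 36)
((-16 - 1*19) + G)**2 = ((-16 - 1*19) + 36)**2 = ((-16 - 19) + 36)**2 = (-35 + 36)**2 = 1**2 = 1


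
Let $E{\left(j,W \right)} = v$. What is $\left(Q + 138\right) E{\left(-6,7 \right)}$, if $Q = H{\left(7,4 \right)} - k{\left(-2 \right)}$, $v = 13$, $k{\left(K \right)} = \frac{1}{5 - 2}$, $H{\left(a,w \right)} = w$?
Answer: $\frac{5525}{3} \approx 1841.7$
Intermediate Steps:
$k{\left(K \right)} = \frac{1}{3}$
$E{\left(j,W \right)} = 13$
$Q = \frac{11}{3}$ ($Q = 4 - \frac{1}{3} = \frac{11}{3} \approx 3.6667$)
$\left(Q + 138\right) E{\left(-6,7 \right)} = \left(\frac{11}{3} + 138\right) 13 = \frac{425}{3} \cdot 13 = \frac{5525}{3}$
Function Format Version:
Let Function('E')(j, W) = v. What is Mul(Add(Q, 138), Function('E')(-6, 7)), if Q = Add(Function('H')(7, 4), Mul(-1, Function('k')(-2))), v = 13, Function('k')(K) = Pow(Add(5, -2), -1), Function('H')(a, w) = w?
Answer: Rational(5525, 3) ≈ 1841.7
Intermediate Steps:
Function('k')(K) = Rational(1, 3) (Function('k')(K) = Pow(3, -1) = Rational(1, 3))
Function('E')(j, W) = 13
Q = Rational(11, 3) (Q = Add(4, Mul(-1, Rational(1, 3))) = Add(4, Rational(-1, 3)) = Rational(11, 3) ≈ 3.6667)
Mul(Add(Q, 138), Function('E')(-6, 7)) = Mul(Add(Rational(11, 3), 138), 13) = Mul(Rational(425, 3), 13) = Rational(5525, 3)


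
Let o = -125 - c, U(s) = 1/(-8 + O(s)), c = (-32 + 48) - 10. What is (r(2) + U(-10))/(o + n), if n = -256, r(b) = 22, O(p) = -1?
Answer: -197/3483 ≈ -0.056560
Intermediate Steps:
c = 6 (c = 16 - 10 = 6)
U(s) = -1/9 (U(s) = 1/(-8 - 1) = 1/(-9) = -1/9)
o = -131 (o = -125 - 1*6 = -125 - 6 = -131)
(r(2) + U(-10))/(o + n) = (22 - 1/9)/(-131 - 256) = (197/9)/(-387) = (197/9)*(-1/387) = -197/3483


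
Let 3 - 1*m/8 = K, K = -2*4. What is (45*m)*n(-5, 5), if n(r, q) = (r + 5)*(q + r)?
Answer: 0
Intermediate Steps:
K = -8
m = 88 (m = 24 - 8*(-8) = 24 + 64 = 88)
n(r, q) = (5 + r)*(q + r)
(45*m)*n(-5, 5) = (45*88)*((-5)**2 + 5*5 + 5*(-5) + 5*(-5)) = 3960*(25 + 25 - 25 - 25) = 3960*0 = 0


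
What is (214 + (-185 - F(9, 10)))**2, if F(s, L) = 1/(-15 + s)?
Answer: 30625/36 ≈ 850.69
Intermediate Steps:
(214 + (-185 - F(9, 10)))**2 = (214 + (-185 - 1/(-15 + 9)))**2 = (214 + (-185 - 1/(-6)))**2 = (214 + (-185 - 1*(-1/6)))**2 = (214 + (-185 + 1/6))**2 = (214 - 1109/6)**2 = (175/6)**2 = 30625/36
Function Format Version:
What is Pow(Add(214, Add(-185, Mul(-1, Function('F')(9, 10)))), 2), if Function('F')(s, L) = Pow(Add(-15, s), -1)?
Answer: Rational(30625, 36) ≈ 850.69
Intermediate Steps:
Pow(Add(214, Add(-185, Mul(-1, Function('F')(9, 10)))), 2) = Pow(Add(214, Add(-185, Mul(-1, Pow(Add(-15, 9), -1)))), 2) = Pow(Add(214, Add(-185, Mul(-1, Pow(-6, -1)))), 2) = Pow(Add(214, Add(-185, Mul(-1, Rational(-1, 6)))), 2) = Pow(Add(214, Add(-185, Rational(1, 6))), 2) = Pow(Add(214, Rational(-1109, 6)), 2) = Pow(Rational(175, 6), 2) = Rational(30625, 36)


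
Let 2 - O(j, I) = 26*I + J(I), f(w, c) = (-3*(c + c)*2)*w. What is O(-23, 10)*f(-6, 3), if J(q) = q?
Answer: -57888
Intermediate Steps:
f(w, c) = -12*c*w (f(w, c) = (-3*2*c*2)*w = (-12*c)*w = -12*c*w)
O(j, I) = 2 - 27*I (O(j, I) = 2 - (26*I + I) = 2 - 27*I)
O(-23, 10)*f(-6, 3) = (2 - 27*10)*(-12*3*(-6)) = (2 - 270)*216 = -268*216 = -57888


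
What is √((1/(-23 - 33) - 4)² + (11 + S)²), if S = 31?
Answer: 3*√620281/56 ≈ 42.192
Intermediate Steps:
√((1/(-23 - 33) - 4)² + (11 + S)²) = √((1/(-23 - 33) - 4)² + (11 + 31)²) = √((1/(-56) - 4)² + 42²) = √((-1/56 - 4)² + 1764) = √((-225/56)² + 1764) = √(50625/3136 + 1764) = √(5582529/3136) = 3*√620281/56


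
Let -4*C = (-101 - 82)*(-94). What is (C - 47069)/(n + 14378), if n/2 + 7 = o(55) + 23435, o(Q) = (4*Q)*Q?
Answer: -102739/170868 ≈ -0.60128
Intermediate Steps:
o(Q) = 4*Q**2
n = 71056 (n = -14 + 2*(4*55**2 + 23435) = -14 + 2*(4*3025 + 23435) = -14 + 2*(12100 + 23435) = -14 + 2*35535 = -14 + 71070 = 71056)
C = -8601/2 (C = -(-101 - 82)*(-94)/4 = -(-183)*(-94)/4 = -1/4*17202 = -8601/2 ≈ -4300.5)
(C - 47069)/(n + 14378) = (-8601/2 - 47069)/(71056 + 14378) = -102739/2/85434 = -102739/2*1/85434 = -102739/170868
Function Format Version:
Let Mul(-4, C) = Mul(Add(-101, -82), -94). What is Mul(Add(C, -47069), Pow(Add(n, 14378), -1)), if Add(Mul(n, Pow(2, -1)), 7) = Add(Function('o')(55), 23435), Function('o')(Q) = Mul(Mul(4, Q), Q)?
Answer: Rational(-102739, 170868) ≈ -0.60128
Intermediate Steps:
Function('o')(Q) = Mul(4, Pow(Q, 2))
n = 71056 (n = Add(-14, Mul(2, Add(Mul(4, Pow(55, 2)), 23435))) = Add(-14, Mul(2, Add(Mul(4, 3025), 23435))) = Add(-14, Mul(2, Add(12100, 23435))) = Add(-14, Mul(2, 35535)) = Add(-14, 71070) = 71056)
C = Rational(-8601, 2) (C = Mul(Rational(-1, 4), Mul(Add(-101, -82), -94)) = Mul(Rational(-1, 4), Mul(-183, -94)) = Mul(Rational(-1, 4), 17202) = Rational(-8601, 2) ≈ -4300.5)
Mul(Add(C, -47069), Pow(Add(n, 14378), -1)) = Mul(Add(Rational(-8601, 2), -47069), Pow(Add(71056, 14378), -1)) = Mul(Rational(-102739, 2), Pow(85434, -1)) = Mul(Rational(-102739, 2), Rational(1, 85434)) = Rational(-102739, 170868)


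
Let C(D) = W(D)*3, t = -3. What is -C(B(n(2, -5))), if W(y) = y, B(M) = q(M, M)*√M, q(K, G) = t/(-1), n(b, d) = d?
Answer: -9*I*√5 ≈ -20.125*I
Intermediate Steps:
q(K, G) = 3 (q(K, G) = -3/(-1) = -3*(-1) = 3)
B(M) = 3*√M
C(D) = 3*D (C(D) = D*3 = 3*D)
-C(B(n(2, -5))) = -3*3*√(-5) = -3*3*(I*√5) = -3*3*I*√5 = -9*I*√5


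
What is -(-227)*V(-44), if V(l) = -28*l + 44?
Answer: 289652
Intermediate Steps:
V(l) = 44 - 28*l
-(-227)*V(-44) = -(-227)*(44 - 28*(-44)) = -(-227)*(44 + 1232) = -(-227)*1276 = -1*(-289652) = 289652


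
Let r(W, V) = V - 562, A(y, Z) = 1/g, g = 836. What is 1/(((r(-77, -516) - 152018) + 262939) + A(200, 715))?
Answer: 836/91828749 ≈ 9.1039e-6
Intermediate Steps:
A(y, Z) = 1/836
r(W, V) = -562 + V
1/(((r(-77, -516) - 152018) + 262939) + A(200, 715)) = 1/((((-562 - 516) - 152018) + 262939) + 1/836) = 1/(((-1078 - 152018) + 262939) + 1/836) = 1/((-153096 + 262939) + 1/836) = 1/(109843 + 1/836) = 1/(91828749/836) = 836/91828749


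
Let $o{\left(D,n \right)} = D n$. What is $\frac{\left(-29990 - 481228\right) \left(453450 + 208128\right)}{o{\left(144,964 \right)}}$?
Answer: $- \frac{9394738389}{3856} \approx -2.4364 \cdot 10^{6}$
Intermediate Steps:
$\frac{\left(-29990 - 481228\right) \left(453450 + 208128\right)}{o{\left(144,964 \right)}} = \frac{\left(-29990 - 481228\right) \left(453450 + 208128\right)}{144 \cdot 964} = \frac{\left(-511218\right) 661578}{138816} = \left(-338210582004\right) \frac{1}{138816} = - \frac{9394738389}{3856}$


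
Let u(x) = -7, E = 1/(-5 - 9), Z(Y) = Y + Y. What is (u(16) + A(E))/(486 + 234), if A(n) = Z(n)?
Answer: -5/504 ≈ -0.0099206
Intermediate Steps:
Z(Y) = 2*Y
E = -1/14 (E = 1/(-14) = -1/14 ≈ -0.071429)
A(n) = 2*n
(u(16) + A(E))/(486 + 234) = (-7 + 2*(-1/14))/(486 + 234) = (-7 - ⅐)/720 = -50/7*1/720 = -5/504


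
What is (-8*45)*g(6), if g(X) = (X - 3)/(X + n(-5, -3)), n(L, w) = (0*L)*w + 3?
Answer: -120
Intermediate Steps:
n(L, w) = 3 (n(L, w) = 0*w + 3 = 0 + 3 = 3)
g(X) = (-3 + X)/(3 + X) (g(X) = (X - 3)/(X + 3) = (-3 + X)/(3 + X))
(-8*45)*g(6) = (-8*45)*((-3 + 6)/(3 + 6)) = -360*3/9 = -40*3 = -360*⅓ = -120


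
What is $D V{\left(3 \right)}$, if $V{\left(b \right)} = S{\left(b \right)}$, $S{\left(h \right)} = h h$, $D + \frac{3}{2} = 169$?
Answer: $\frac{3015}{2} \approx 1507.5$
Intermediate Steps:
$D = \frac{335}{2}$ ($D = - \frac{3}{2} + 169 = \frac{335}{2} \approx 167.5$)
$S{\left(h \right)} = h^{2}$
$V{\left(b \right)} = b^{2}$
$D V{\left(3 \right)} = \frac{335 \cdot 3^{2}}{2} = \frac{335}{2} \cdot 9 = \frac{3015}{2}$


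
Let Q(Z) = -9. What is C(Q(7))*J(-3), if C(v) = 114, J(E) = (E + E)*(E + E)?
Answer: 4104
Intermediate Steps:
J(E) = 4*E² (J(E) = (2*E)*(2*E) = 4*E²)
C(Q(7))*J(-3) = 114*(4*(-3)²) = 114*(4*9) = 114*36 = 4104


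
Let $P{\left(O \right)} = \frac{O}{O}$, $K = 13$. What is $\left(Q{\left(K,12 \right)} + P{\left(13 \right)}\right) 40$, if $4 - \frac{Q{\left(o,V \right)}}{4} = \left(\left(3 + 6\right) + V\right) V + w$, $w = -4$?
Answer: $-39000$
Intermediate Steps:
$Q{\left(o,V \right)} = 32 - 4 V \left(9 + V\right)$ ($Q{\left(o,V \right)} = 16 - 4 \left(\left(\left(3 + 6\right) + V\right) V - 4\right) = 16 - 4 \left(\left(9 + V\right) V - 4\right) = 16 - 4 \left(V \left(9 + V\right) - 4\right) = 16 - 4 \left(-4 + V \left(9 + V\right)\right) = 16 - \left(-16 + 4 V \left(9 + V\right)\right) = 32 - 4 V \left(9 + V\right)$)
$P{\left(O \right)} = 1$
$\left(Q{\left(K,12 \right)} + P{\left(13 \right)}\right) 40 = \left(\left(32 - 432 - 4 \cdot 12^{2}\right) + 1\right) 40 = \left(\left(32 - 432 - 576\right) + 1\right) 40 = \left(-976 + 1\right) 40 = \left(-975\right) 40 = -39000$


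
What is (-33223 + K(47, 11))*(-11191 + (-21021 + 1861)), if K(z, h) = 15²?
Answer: 1001522298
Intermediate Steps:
K(z, h) = 225
(-33223 + K(47, 11))*(-11191 + (-21021 + 1861)) = (-33223 + 225)*(-11191 + (-21021 + 1861)) = -32998*(-11191 - 19160) = -32998*(-30351) = 1001522298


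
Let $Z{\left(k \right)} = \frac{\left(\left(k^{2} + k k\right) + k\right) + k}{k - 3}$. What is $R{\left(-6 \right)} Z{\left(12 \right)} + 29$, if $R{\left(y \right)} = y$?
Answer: $-179$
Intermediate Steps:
$Z{\left(k \right)} = \frac{2 k + 2 k^{2}}{-3 + k}$ ($Z{\left(k \right)} = \frac{\left(\left(k^{2} + k^{2}\right) + k\right) + k}{-3 + k} = \frac{\left(2 k^{2} + k\right) + k}{-3 + k} = \frac{\left(k + 2 k^{2}\right) + k}{-3 + k} = \frac{2 k + 2 k^{2}}{-3 + k}$)
$R{\left(-6 \right)} Z{\left(12 \right)} + 29 = - 6 \cdot 2 \cdot 12 \frac{1}{-3 + 12} \left(1 + 12\right) + 29 = - 6 \cdot 2 \cdot 12 \cdot \frac{1}{9} \cdot 13 + 29 = \left(-6\right) \frac{104}{3} + 29 = -208 + 29 = -179$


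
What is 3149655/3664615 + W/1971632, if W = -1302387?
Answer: 287442730191/1445054440336 ≈ 0.19891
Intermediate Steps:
3149655/3664615 + W/1971632 = 3149655/3664615 - 1302387/1971632 = 3149655*(1/3664615) - 1302387*1/1971632 = 629931/732923 - 1302387/1971632 = 287442730191/1445054440336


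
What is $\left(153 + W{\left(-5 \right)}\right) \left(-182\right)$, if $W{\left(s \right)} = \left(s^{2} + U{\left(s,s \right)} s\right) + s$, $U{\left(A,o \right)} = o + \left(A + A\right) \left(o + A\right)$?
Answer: $54964$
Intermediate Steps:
$U{\left(A,o \right)} = o + 2 A \left(A + o\right)$
$W{\left(s \right)} = s + s^{2} + s \left(s + 4 s^{2}\right)$ ($W{\left(s \right)} = \left(s^{2} + \left(s + 2 s^{2} + 2 s s\right) s\right) + s = \left(s^{2} + \left(s + 2 s^{2} + 2 s^{2}\right) s\right) + s = \left(s^{2} + \left(s + 4 s^{2}\right) s\right) + s = \left(s^{2} + s \left(s + 4 s^{2}\right)\right) + s = s + s^{2} + s \left(s + 4 s^{2}\right)$)
$\left(153 + W{\left(-5 \right)}\right) \left(-182\right) = \left(153 - 5 \left(1 + 2 \left(-5\right) + 4 \left(-5\right)^{2}\right)\right) \left(-182\right) = \left(153 - 5 \left(1 - 10 + 4 \cdot 25\right)\right) \left(-182\right) = \left(153 - 5 \left(1 - 10 + 100\right)\right) \left(-182\right) = \left(153 - 455\right) \left(-182\right) = \left(-302\right) \left(-182\right) = 54964$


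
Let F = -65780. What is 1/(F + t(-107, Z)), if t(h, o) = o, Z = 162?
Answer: -1/65618 ≈ -1.5240e-5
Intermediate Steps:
1/(F + t(-107, Z)) = 1/(-65780 + 162) = 1/(-65618) = -1/65618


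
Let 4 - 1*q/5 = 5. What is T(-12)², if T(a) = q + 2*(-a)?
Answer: 361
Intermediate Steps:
q = -5 (q = 20 - 5*5 = 20 - 25 = -5)
T(a) = -5 - 2*a (T(a) = -5 + 2*(-a) = -5 - 2*a)
T(-12)² = (-5 - 2*(-12))² = (-5 + 24)² = 19² = 361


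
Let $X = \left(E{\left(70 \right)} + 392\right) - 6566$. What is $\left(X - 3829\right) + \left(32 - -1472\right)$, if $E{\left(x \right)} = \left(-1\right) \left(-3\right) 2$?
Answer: $-8493$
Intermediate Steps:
$E{\left(x \right)} = 6$ ($E{\left(x \right)} = 3 \cdot 2 = 6$)
$X = -6168$ ($X = \left(6 + 392\right) - 6566 = 398 - 6566 = -6168$)
$\left(X - 3829\right) + \left(32 - -1472\right) = \left(-6168 - 3829\right) + \left(32 - -1472\right) = -9997 + \left(32 + 1472\right) = -9997 + 1504 = -8493$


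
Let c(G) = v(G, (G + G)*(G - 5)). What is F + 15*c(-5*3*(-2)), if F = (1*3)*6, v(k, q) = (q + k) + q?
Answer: 45468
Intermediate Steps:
v(k, q) = k + 2*q (v(k, q) = (k + q) + q = k + 2*q)
c(G) = G + 4*G*(-5 + G) (c(G) = G + 2*((G + G)*(G - 5)) = G + 2*((2*G)*(-5 + G)) = G + 2*(2*G*(-5 + G)) = G + 4*G*(-5 + G))
F = 18 (F = 3*6 = 18)
F + 15*c(-5*3*(-2)) = 18 + 15*((-5*3*(-2))*(-19 + 4*(-5*3*(-2)))) = 18 + 15*((-15*(-2))*(-19 + 4*(-15*(-2)))) = 18 + 15*(30*(-19 + 4*30)) = 18 + 15*(30*(-19 + 120)) = 18 + 15*(30*101) = 18 + 15*3030 = 18 + 45450 = 45468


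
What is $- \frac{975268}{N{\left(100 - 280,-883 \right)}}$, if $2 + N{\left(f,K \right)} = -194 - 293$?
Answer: $\frac{975268}{489} \approx 1994.4$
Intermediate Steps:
$N{\left(f,K \right)} = -489$ ($N{\left(f,K \right)} = -2 - 487 = -489$)
$- \frac{975268}{N{\left(100 - 280,-883 \right)}} = - \frac{975268}{-489} = \left(-975268\right) \left(- \frac{1}{489}\right) = \frac{975268}{489}$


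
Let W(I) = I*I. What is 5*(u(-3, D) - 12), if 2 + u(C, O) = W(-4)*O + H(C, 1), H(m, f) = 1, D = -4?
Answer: -385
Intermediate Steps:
W(I) = I**2
u(C, O) = -1 + 16*O (u(C, O) = -2 + ((-4)**2*O + 1) = -2 + (16*O + 1) = -2 + (1 + 16*O) = -1 + 16*O)
5*(u(-3, D) - 12) = 5*((-1 + 16*(-4)) - 12) = 5*((-1 - 64) - 12) = 5*(-65 - 12) = 5*(-77) = -385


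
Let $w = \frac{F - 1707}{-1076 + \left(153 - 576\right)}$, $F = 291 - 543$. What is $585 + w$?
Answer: $\frac{878874}{1499} \approx 586.31$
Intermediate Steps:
$F = -252$
$w = \frac{1959}{1499}$ ($w = \frac{-252 - 1707}{-1076 + \left(153 - 576\right)} = - \frac{1959}{-1076 - 423} = - \frac{1959}{-1499} = \left(-1959\right) \left(- \frac{1}{1499}\right) = \frac{1959}{1499} \approx 1.3069$)
$585 + w = 585 + \frac{1959}{1499} = \frac{878874}{1499}$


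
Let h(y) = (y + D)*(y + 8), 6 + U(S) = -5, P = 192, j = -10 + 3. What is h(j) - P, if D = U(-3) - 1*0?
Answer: -210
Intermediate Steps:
j = -7
U(S) = -11 (U(S) = -6 - 5 = -11)
D = -11 (D = -11 - 1*0 = -11 + 0 = -11)
h(y) = (-11 + y)*(8 + y) (h(y) = (y - 11)*(y + 8) = (-11 + y)*(8 + y))
h(j) - P = (-88 + (-7)**2 - 3*(-7)) - 1*192 = (-88 + 49 + 21) - 192 = -18 - 192 = -210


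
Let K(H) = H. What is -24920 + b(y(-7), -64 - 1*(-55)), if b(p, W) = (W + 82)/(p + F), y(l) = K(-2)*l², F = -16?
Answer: -2840953/114 ≈ -24921.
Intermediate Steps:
y(l) = -2*l²
b(p, W) = (82 + W)/(-16 + p) (b(p, W) = (W + 82)/(p - 16) = (82 + W)/(-16 + p))
-24920 + b(y(-7), -64 - 1*(-55)) = -24920 + (82 + (-64 - 1*(-55)))/(-16 - 2*(-7)²) = -24920 + (82 + (-64 + 55))/(-16 - 2*49) = -24920 + (82 - 9)/(-16 - 98) = -24920 + 73/(-114) = -24920 - 1/114*73 = -24920 - 73/114 = -2840953/114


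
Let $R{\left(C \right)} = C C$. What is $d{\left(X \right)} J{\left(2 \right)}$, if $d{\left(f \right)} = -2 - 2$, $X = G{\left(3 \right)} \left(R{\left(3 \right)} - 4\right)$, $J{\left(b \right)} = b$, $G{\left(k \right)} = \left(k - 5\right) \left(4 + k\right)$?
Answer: $-8$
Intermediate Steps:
$G{\left(k \right)} = \left(-5 + k\right) \left(4 + k\right)$
$R{\left(C \right)} = C^{2}$
$X = -70$ ($X = \left(-20 + 3^{2} - 3\right) \left(3^{2} - 4\right) = \left(-20 + 9 - 3\right) \left(9 - 4\right) = \left(-14\right) 5 = -70$)
$d{\left(f \right)} = -4$
$d{\left(X \right)} J{\left(2 \right)} = \left(-4\right) 2 = -8$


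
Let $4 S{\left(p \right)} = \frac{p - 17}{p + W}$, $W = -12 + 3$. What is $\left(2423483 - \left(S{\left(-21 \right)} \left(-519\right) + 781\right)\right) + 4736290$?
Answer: $\frac{143183127}{20} \approx 7.1592 \cdot 10^{6}$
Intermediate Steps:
$W = -9$
$S{\left(p \right)} = \frac{-17 + p}{4 \left(-9 + p\right)}$ ($S{\left(p \right)} = \frac{\left(p - 17\right) \frac{1}{p - 9}}{4} = \frac{\left(-17 + p\right) \frac{1}{-9 + p}}{4} = \frac{\frac{1}{-9 + p} \left(-17 + p\right)}{4} = \frac{-17 + p}{4 \left(-9 + p\right)}$)
$\left(2423483 - \left(S{\left(-21 \right)} \left(-519\right) + 781\right)\right) + 4736290 = \left(2423483 - \left(\frac{-17 - 21}{4 \left(-9 - 21\right)} \left(-519\right) + 781\right)\right) + 4736290 = \left(2423483 - \left(\frac{1}{4} \frac{1}{-30} \left(-38\right) \left(-519\right) + 781\right)\right) + 4736290 = \left(2423483 - \left(\frac{1}{4} \left(- \frac{1}{30}\right) \left(-38\right) \left(-519\right) + 781\right)\right) + 4736290 = \left(2423483 - \left(\frac{19}{60} \left(-519\right) + 781\right)\right) + 4736290 = \left(2423483 - \left(- \frac{3287}{20} + 781\right)\right) + 4736290 = \left(2423483 - \frac{12333}{20}\right) + 4736290 = \frac{48457327}{20} + 4736290 = \frac{143183127}{20}$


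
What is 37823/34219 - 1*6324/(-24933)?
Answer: 386480605/284394109 ≈ 1.3590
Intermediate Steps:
37823/34219 - 1*6324/(-24933) = 37823*(1/34219) - 6324*(-1/24933) = 37823/34219 + 2108/8311 = 386480605/284394109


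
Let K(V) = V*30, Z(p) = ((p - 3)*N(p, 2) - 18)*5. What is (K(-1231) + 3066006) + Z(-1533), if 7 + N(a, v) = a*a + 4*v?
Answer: -18045662214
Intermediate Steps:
N(a, v) = -7 + a² + 4*v (N(a, v) = -7 + (a*a + 4*v) = -7 + (a² + 4*v) = -7 + a² + 4*v)
Z(p) = -90 + 5*(1 + p²)*(-3 + p) (Z(p) = ((p - 3)*(-7 + p² + 4*2) - 18)*5 = ((-3 + p)*(-7 + p² + 8) - 18)*5 = ((-3 + p)*(1 + p²) - 18)*5 = ((1 + p²)*(-3 + p) - 18)*5 = (-18 + (1 + p²)*(-3 + p))*5 = -90 + 5*(1 + p²)*(-3 + p))
K(V) = 30*V
(K(-1231) + 3066006) + Z(-1533) = (30*(-1231) + 3066006) + (-105 - 15*(-1533)² + 5*(-1533) + 5*(-1533)³) = (-36930 + 3066006) + (-105 - 15*2350089 - 7665 + 5*(-3602686437)) = 3029076 + (-105 - 35251335 - 7665 - 18013432185) = 3029076 - 18048691290 = -18045662214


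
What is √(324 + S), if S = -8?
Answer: 2*√79 ≈ 17.776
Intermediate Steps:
√(324 + S) = √(324 - 8) = √316 = 2*√79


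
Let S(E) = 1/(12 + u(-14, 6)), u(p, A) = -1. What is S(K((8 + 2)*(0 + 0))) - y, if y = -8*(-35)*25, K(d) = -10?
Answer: -76999/11 ≈ -6999.9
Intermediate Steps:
S(E) = 1/11 (S(E) = 1/(12 - 1) = 1/11)
y = 7000 (y = -(-280)*25 = -1*(-7000) = 7000)
S(K((8 + 2)*(0 + 0))) - y = 1/11 - 1*7000 = 1/11 - 7000 = -76999/11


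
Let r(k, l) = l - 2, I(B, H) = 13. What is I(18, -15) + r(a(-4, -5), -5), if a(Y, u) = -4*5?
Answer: 6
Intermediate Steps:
a(Y, u) = -20
r(k, l) = -2 + l
I(18, -15) + r(a(-4, -5), -5) = 13 + (-2 - 5) = 13 - 7 = 6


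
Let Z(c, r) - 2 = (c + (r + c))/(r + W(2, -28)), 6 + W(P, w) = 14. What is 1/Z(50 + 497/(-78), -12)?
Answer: -156/2623 ≈ -0.059474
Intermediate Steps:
W(P, w) = 8 (W(P, w) = -6 + 14 = 8)
Z(c, r) = 2 + (r + 2*c)/(8 + r) (Z(c, r) = 2 + (c + (r + c))/(r + 8) = 2 + (c + (c + r))/(8 + r) = 2 + (r + 2*c)/(8 + r))
1/Z(50 + 497/(-78), -12) = 1/((16 + 2*(50 + 497/(-78)) + 3*(-12))/(8 - 12)) = 1/((16 + 2*(50 + 497*(-1/78)) - 36)/(-4)) = 1/(-(16 + 2*(50 - 497/78) - 36)/4) = 1/(-(16 + 2*(3403/78) - 36)/4) = 1/(-(16 + 3403/39 - 36)/4) = 1/(-¼*2623/39) = 1/(-2623/156) = -156/2623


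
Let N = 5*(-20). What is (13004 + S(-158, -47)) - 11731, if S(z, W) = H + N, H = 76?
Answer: 1249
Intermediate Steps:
N = -100
S(z, W) = -24 (S(z, W) = 76 - 100 = -24)
(13004 + S(-158, -47)) - 11731 = (13004 - 24) - 11731 = 12980 - 11731 = 1249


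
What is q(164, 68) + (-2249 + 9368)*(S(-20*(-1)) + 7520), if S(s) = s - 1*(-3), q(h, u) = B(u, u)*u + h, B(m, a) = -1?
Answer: 53698713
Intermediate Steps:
q(h, u) = h - u (q(h, u) = -u + h = h - u)
S(s) = 3 + s (S(s) = s + 3 = 3 + s)
q(164, 68) + (-2249 + 9368)*(S(-20*(-1)) + 7520) = (164 - 1*68) + (-2249 + 9368)*((3 - 20*(-1)) + 7520) = (164 - 68) + 7119*((3 + 20) + 7520) = 96 + 7119*(23 + 7520) = 96 + 7119*7543 = 96 + 53698617 = 53698713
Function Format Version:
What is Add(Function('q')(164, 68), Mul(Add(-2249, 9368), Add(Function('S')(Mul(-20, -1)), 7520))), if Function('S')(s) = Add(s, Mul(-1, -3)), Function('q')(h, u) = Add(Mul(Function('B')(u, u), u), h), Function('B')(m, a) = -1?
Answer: 53698713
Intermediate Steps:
Function('q')(h, u) = Add(h, Mul(-1, u)) (Function('q')(h, u) = Add(Mul(-1, u), h) = Add(h, Mul(-1, u)))
Function('S')(s) = Add(3, s) (Function('S')(s) = Add(s, 3) = Add(3, s))
Add(Function('q')(164, 68), Mul(Add(-2249, 9368), Add(Function('S')(Mul(-20, -1)), 7520))) = Add(Add(164, Mul(-1, 68)), Mul(Add(-2249, 9368), Add(Add(3, Mul(-20, -1)), 7520))) = Add(Add(164, -68), Mul(7119, Add(Add(3, 20), 7520))) = Add(96, Mul(7119, Add(23, 7520))) = Add(96, Mul(7119, 7543)) = Add(96, 53698617) = 53698713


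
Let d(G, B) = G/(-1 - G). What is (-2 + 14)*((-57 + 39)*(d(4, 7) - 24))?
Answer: 26784/5 ≈ 5356.8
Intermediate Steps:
(-2 + 14)*((-57 + 39)*(d(4, 7) - 24)) = (-2 + 14)*((-57 + 39)*(-1*4/(1 + 4) - 24)) = 12*(-18*(-1*4/5 - 24)) = 12*(-18*(-1*4*1/5 - 24)) = 12*(-18*(-4/5 - 24)) = 12*(-18*(-124/5)) = 12*(2232/5) = 26784/5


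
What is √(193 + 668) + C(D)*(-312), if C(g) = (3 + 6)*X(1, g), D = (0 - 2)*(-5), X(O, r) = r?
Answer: -28080 + √861 ≈ -28051.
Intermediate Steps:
D = 10 (D = -2*(-5) = 10)
C(g) = 9*g (C(g) = (3 + 6)*g = 9*g)
√(193 + 668) + C(D)*(-312) = √(193 + 668) + (9*10)*(-312) = √861 + 90*(-312) = √861 - 28080 = -28080 + √861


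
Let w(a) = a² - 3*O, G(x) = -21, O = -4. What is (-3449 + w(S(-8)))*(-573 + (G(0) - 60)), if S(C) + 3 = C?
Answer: 2168664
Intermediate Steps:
S(C) = -3 + C
w(a) = 12 + a² (w(a) = a² - 3*(-4) = a² + 12 = 12 + a²)
(-3449 + w(S(-8)))*(-573 + (G(0) - 60)) = (-3449 + (12 + (-3 - 8)²))*(-573 + (-21 - 60)) = (-3449 + (12 + (-11)²))*(-573 - 81) = (-3449 + (12 + 121))*(-654) = (-3449 + 133)*(-654) = -3316*(-654) = 2168664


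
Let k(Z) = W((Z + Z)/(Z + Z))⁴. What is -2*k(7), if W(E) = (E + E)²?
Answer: -512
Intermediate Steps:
W(E) = 4*E² (W(E) = (2*E)² = 4*E²)
k(Z) = 256 (k(Z) = (4*((Z + Z)/(Z + Z))²)⁴ = (4*((2*Z)/((2*Z)))²)⁴ = (4*((2*Z)*(1/(2*Z)))²)⁴ = (4*1²)⁴ = (4*1)⁴ = 4⁴ = 256)
-2*k(7) = -2*256 = -512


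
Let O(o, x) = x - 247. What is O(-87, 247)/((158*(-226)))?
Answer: 0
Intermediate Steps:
O(o, x) = -247 + x
O(-87, 247)/((158*(-226))) = (-247 + 247)/((158*(-226))) = 0/(-35708) = 0*(-1/35708) = 0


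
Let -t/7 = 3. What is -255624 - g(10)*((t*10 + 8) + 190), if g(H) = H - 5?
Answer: -255564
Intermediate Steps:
t = -21 (t = -7*3 = -21)
g(H) = -5 + H
-255624 - g(10)*((t*10 + 8) + 190) = -255624 - (-5 + 10)*((-21*10 + 8) + 190) = -255624 - 5*((-210 + 8) + 190) = -255624 - 5*(-202 + 190) = -255624 - 5*(-12) = -255624 - 1*(-60) = -255624 + 60 = -255564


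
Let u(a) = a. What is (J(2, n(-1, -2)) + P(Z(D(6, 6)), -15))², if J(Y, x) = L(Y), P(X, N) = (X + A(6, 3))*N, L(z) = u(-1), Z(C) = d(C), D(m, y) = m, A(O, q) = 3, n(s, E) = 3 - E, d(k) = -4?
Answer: 196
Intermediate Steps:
Z(C) = -4
L(z) = -1
P(X, N) = N*(3 + X) (P(X, N) = (X + 3)*N = (3 + X)*N = N*(3 + X))
J(Y, x) = -1
(J(2, n(-1, -2)) + P(Z(D(6, 6)), -15))² = (-1 - 15*(3 - 4))² = (-1 - 15*(-1))² = (-1 + 15)² = 14² = 196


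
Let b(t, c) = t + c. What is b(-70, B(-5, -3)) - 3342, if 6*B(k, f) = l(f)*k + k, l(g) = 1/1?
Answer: -10241/3 ≈ -3413.7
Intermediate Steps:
l(g) = 1
B(k, f) = k/3 (B(k, f) = (1*k + k)/6 = (k + k)/6 = (2*k)/6 = k/3)
b(t, c) = c + t
b(-70, B(-5, -3)) - 3342 = ((⅓)*(-5) - 70) - 3342 = (-5/3 - 70) - 3342 = -215/3 - 3342 = -10241/3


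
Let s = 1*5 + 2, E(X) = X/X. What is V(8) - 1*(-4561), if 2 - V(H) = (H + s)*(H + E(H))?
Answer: 4428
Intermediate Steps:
E(X) = 1
s = 7 (s = 5 + 2 = 7)
V(H) = 2 - (1 + H)*(7 + H) (V(H) = 2 - (H + 7)*(H + 1) = 2 - (7 + H)*(1 + H) = 2 - (1 + H)*(7 + H))
V(8) - 1*(-4561) = (-5 - 1*8² - 8*8) - 1*(-4561) = (-5 - 1*64 - 64) + 4561 = (-5 - 64 - 64) + 4561 = -133 + 4561 = 4428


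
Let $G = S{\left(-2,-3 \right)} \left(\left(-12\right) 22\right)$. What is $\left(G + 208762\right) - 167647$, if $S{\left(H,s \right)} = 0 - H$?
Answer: $40587$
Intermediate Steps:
$S{\left(H,s \right)} = - H$
$G = -528$ ($G = \left(-1\right) \left(-2\right) \left(\left(-12\right) 22\right) = 2 \left(-264\right) = -528$)
$\left(G + 208762\right) - 167647 = \left(-528 + 208762\right) - 167647 = 208234 - 167647 = 40587$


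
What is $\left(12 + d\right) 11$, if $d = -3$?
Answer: $99$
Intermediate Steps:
$\left(12 + d\right) 11 = \left(12 - 3\right) 11 = 9 \cdot 11 = 99$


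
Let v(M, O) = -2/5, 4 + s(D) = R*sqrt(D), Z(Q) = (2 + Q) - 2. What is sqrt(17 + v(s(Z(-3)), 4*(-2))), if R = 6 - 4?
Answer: sqrt(415)/5 ≈ 4.0743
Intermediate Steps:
R = 2
Z(Q) = Q
s(D) = -4 + 2*sqrt(D)
v(M, O) = -2/5 (v(M, O) = (1/5)*(-2) = -2/5)
sqrt(17 + v(s(Z(-3)), 4*(-2))) = sqrt(17 - 2/5) = sqrt(83/5) = sqrt(415)/5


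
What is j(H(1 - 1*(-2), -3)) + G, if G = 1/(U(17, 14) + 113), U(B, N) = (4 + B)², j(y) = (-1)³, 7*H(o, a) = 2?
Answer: -553/554 ≈ -0.99819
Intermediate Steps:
H(o, a) = 2/7 (H(o, a) = (⅐)*2 = 2/7)
j(y) = -1
G = 1/554 (G = 1/((4 + 17)² + 113) = 1/(21² + 113) = 1/(441 + 113) = 1/554 ≈ 0.0018051)
j(H(1 - 1*(-2), -3)) + G = -1 + 1/554 = -553/554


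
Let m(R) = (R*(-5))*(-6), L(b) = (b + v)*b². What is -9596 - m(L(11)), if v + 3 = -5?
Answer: -20486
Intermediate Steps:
v = -8 (v = -3 - 5 = -8)
L(b) = b²*(-8 + b) (L(b) = (b - 8)*b² = (-8 + b)*b² = b²*(-8 + b))
m(R) = 30*R (m(R) = -5*R*(-6) = 30*R)
-9596 - m(L(11)) = -9596 - 30*11²*(-8 + 11) = -9596 - 30*121*3 = -9596 - 30*363 = -9596 - 1*10890 = -9596 - 10890 = -20486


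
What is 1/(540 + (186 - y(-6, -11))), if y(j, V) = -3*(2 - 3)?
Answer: 1/723 ≈ 0.0013831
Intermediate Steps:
y(j, V) = 3 (y(j, V) = -3*(-1) = 3)
1/(540 + (186 - y(-6, -11))) = 1/(540 + (186 - 1*3)) = 1/(540 + (186 - 3)) = 1/(540 + 183) = 1/723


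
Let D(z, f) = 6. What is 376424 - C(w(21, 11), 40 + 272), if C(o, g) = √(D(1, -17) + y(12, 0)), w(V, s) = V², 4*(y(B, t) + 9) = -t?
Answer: 376424 - I*√3 ≈ 3.7642e+5 - 1.732*I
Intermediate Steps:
y(B, t) = -9 - t/4 (y(B, t) = -9 + (-t)/4 = -9 - t/4)
C(o, g) = I*√3 (C(o, g) = √(6 + (-9 - ¼*0)) = √(6 + (-9 + 0)) = √(6 - 9) = √(-3) = I*√3)
376424 - C(w(21, 11), 40 + 272) = 376424 - I*√3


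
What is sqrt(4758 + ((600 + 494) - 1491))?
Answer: 7*sqrt(89) ≈ 66.038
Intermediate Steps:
sqrt(4758 + ((600 + 494) - 1491)) = sqrt(4758 + (1094 - 1491)) = sqrt(4758 - 397) = sqrt(4361) = 7*sqrt(89)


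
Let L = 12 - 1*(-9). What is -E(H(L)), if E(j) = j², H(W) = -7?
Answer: -49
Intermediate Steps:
L = 21 (L = 12 + 9 = 21)
-E(H(L)) = -1*(-7)² = -1*49 = -49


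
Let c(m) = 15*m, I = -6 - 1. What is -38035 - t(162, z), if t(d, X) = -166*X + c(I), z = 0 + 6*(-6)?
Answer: -43906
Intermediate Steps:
I = -7
z = -36 (z = 0 - 36 = -36)
t(d, X) = -105 - 166*X (t(d, X) = -166*X + 15*(-7) = -166*X - 105 = -105 - 166*X)
-38035 - t(162, z) = -38035 - (-105 - 166*(-36)) = -38035 - (-105 + 5976) = -38035 - 1*5871 = -38035 - 5871 = -43906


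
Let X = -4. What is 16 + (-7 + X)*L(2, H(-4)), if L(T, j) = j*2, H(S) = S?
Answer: 104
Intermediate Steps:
L(T, j) = 2*j
16 + (-7 + X)*L(2, H(-4)) = 16 + (-7 - 4)*(2*(-4)) = 16 - 11*(-8) = 16 + 88 = 104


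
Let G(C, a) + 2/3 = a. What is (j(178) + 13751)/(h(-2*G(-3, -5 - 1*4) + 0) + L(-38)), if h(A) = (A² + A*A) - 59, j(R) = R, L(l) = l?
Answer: 125361/5855 ≈ 21.411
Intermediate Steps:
G(C, a) = -⅔ + a
h(A) = -59 + 2*A² (h(A) = (A² + A²) - 59 = 2*A² - 59 = -59 + 2*A²)
(j(178) + 13751)/(h(-2*G(-3, -5 - 1*4) + 0) + L(-38)) = (178 + 13751)/((-59 + 2*(-2*(-⅔ + (-5 - 1*4)) + 0)²) - 38) = 13929/((-59 + 2*(-2*(-⅔ + (-5 - 4)) + 0)²) - 38) = 13929/((-59 + 2*(-2*(-⅔ - 9) + 0)²) - 38) = 13929/((-59 + 2*(-2*(-29/3) + 0)²) - 38) = 13929/((-59 + 2*(58/3 + 0)²) - 38) = 13929/((-59 + 2*(58/3)²) - 38) = 13929/((-59 + 2*(3364/9)) - 38) = 13929/((-59 + 6728/9) - 38) = 13929/(6197/9 - 38) = 13929/(5855/9) = 13929*(9/5855) = 125361/5855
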